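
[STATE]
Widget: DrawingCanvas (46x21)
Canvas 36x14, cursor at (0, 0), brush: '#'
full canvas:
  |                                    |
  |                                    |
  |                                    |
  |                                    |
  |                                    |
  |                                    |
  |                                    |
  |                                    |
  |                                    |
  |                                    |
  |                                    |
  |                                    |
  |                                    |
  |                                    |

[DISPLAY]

+                                             
                                              
                                              
                                              
                                              
                                              
                                              
                                              
                                              
                                              
                                              
                                              
                                              
                                              
                                              
                                              
                                              
                                              
                                              
                                              
                                              


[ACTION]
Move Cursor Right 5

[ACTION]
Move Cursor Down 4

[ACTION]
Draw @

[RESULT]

                                              
                                              
                                              
                                              
     @                                        
                                              
                                              
                                              
                                              
                                              
                                              
                                              
                                              
                                              
                                              
                                              
                                              
                                              
                                              
                                              
                                              


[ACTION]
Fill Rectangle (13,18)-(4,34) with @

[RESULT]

                                              
                                              
                                              
                                              
     @            @@@@@@@@@@@@@@@@@           
                  @@@@@@@@@@@@@@@@@           
                  @@@@@@@@@@@@@@@@@           
                  @@@@@@@@@@@@@@@@@           
                  @@@@@@@@@@@@@@@@@           
                  @@@@@@@@@@@@@@@@@           
                  @@@@@@@@@@@@@@@@@           
                  @@@@@@@@@@@@@@@@@           
                  @@@@@@@@@@@@@@@@@           
                  @@@@@@@@@@@@@@@@@           
                                              
                                              
                                              
                                              
                                              
                                              
                                              


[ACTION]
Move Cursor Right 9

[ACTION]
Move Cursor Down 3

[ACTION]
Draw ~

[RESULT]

                                              
                                              
                                              
                                              
     @            @@@@@@@@@@@@@@@@@           
                  @@@@@@@@@@@@@@@@@           
                  @@@@@@@@@@@@@@@@@           
              ~   @@@@@@@@@@@@@@@@@           
                  @@@@@@@@@@@@@@@@@           
                  @@@@@@@@@@@@@@@@@           
                  @@@@@@@@@@@@@@@@@           
                  @@@@@@@@@@@@@@@@@           
                  @@@@@@@@@@@@@@@@@           
                  @@@@@@@@@@@@@@@@@           
                                              
                                              
                                              
                                              
                                              
                                              
                                              


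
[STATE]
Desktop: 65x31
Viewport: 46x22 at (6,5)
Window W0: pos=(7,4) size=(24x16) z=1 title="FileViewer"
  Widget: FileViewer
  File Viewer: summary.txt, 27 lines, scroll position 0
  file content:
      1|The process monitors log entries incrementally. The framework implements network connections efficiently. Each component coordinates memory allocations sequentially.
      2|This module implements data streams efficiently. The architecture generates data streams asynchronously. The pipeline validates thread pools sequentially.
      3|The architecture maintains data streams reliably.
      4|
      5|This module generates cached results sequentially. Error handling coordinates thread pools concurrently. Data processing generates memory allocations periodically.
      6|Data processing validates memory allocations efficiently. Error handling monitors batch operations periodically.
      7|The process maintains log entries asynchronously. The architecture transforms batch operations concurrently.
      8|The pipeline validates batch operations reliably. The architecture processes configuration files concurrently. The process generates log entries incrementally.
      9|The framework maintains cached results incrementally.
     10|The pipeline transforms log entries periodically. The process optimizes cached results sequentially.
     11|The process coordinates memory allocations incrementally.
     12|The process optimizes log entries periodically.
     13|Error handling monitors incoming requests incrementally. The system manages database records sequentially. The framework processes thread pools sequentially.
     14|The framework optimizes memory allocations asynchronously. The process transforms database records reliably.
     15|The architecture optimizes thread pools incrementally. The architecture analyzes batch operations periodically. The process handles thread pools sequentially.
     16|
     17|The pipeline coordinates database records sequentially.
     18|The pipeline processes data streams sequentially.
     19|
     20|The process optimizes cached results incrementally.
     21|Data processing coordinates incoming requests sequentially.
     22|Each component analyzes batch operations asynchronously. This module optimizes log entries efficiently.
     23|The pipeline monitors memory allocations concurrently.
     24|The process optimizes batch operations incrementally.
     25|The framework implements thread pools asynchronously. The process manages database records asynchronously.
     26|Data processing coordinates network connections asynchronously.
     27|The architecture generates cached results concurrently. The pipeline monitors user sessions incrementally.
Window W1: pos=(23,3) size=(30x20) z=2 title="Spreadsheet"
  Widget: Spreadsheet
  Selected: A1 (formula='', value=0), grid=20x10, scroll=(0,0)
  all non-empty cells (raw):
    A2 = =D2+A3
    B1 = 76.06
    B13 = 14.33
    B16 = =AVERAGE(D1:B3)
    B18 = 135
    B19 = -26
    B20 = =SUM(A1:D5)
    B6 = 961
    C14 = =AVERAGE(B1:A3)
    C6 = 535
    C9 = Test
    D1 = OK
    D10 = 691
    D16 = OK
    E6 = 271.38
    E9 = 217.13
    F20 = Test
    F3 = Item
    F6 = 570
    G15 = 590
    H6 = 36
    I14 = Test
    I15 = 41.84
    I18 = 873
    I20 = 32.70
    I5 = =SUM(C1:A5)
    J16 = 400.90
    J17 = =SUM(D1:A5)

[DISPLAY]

 ┃ FileViewer    ┠────────────────────────────
 ┠───────────────┃A1:                         
 ┃The process mon┃       A       B       C    
 ┃This module imp┃----------------------------
 ┃The architectur┃  1      [0]   76.06       0
 ┃               ┃  2        0       0       0
 ┃This module gen┃  3        0       0       0
 ┃Data processing┃  4        0       0       0
 ┃The process mai┃  5        0       0       0
 ┃The pipeline va┃  6        0     961     535
 ┃The framework m┃  7        0       0       0
 ┃The pipeline tr┃  8        0       0       0
 ┃The process coo┃  9        0       0Test    
 ┃The process opt┃ 10        0       0       0
 ┗━━━━━━━━━━━━━━━┃ 11        0       0       0
                 ┃ 12        0       0       0
                 ┃ 13        0   14.33       0
                 ┗━━━━━━━━━━━━━━━━━━━━━━━━━━━━
                                              
                                              
                                              
                                              


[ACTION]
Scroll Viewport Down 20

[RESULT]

 ┃The architectur┃  1      [0]   76.06       0
 ┃               ┃  2        0       0       0
 ┃This module gen┃  3        0       0       0
 ┃Data processing┃  4        0       0       0
 ┃The process mai┃  5        0       0       0
 ┃The pipeline va┃  6        0     961     535
 ┃The framework m┃  7        0       0       0
 ┃The pipeline tr┃  8        0       0       0
 ┃The process coo┃  9        0       0Test    
 ┃The process opt┃ 10        0       0       0
 ┗━━━━━━━━━━━━━━━┃ 11        0       0       0
                 ┃ 12        0       0       0
                 ┃ 13        0   14.33       0
                 ┗━━━━━━━━━━━━━━━━━━━━━━━━━━━━
                                              
                                              
                                              
                                              
                                              
                                              
                                              
                                              


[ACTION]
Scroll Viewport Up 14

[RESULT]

                                              
                                              
                                              
                 ┏━━━━━━━━━━━━━━━━━━━━━━━━━━━━
 ┏━━━━━━━━━━━━━━━┃ Spreadsheet                
 ┃ FileViewer    ┠────────────────────────────
 ┠───────────────┃A1:                         
 ┃The process mon┃       A       B       C    
 ┃This module imp┃----------------------------
 ┃The architectur┃  1      [0]   76.06       0
 ┃               ┃  2        0       0       0
 ┃This module gen┃  3        0       0       0
 ┃Data processing┃  4        0       0       0
 ┃The process mai┃  5        0       0       0
 ┃The pipeline va┃  6        0     961     535
 ┃The framework m┃  7        0       0       0
 ┃The pipeline tr┃  8        0       0       0
 ┃The process coo┃  9        0       0Test    
 ┃The process opt┃ 10        0       0       0
 ┗━━━━━━━━━━━━━━━┃ 11        0       0       0
                 ┃ 12        0       0       0
                 ┃ 13        0   14.33       0


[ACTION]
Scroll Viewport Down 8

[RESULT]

 ┃This module imp┃----------------------------
 ┃The architectur┃  1      [0]   76.06       0
 ┃               ┃  2        0       0       0
 ┃This module gen┃  3        0       0       0
 ┃Data processing┃  4        0       0       0
 ┃The process mai┃  5        0       0       0
 ┃The pipeline va┃  6        0     961     535
 ┃The framework m┃  7        0       0       0
 ┃The pipeline tr┃  8        0       0       0
 ┃The process coo┃  9        0       0Test    
 ┃The process opt┃ 10        0       0       0
 ┗━━━━━━━━━━━━━━━┃ 11        0       0       0
                 ┃ 12        0       0       0
                 ┃ 13        0   14.33       0
                 ┗━━━━━━━━━━━━━━━━━━━━━━━━━━━━
                                              
                                              
                                              
                                              
                                              
                                              
                                              


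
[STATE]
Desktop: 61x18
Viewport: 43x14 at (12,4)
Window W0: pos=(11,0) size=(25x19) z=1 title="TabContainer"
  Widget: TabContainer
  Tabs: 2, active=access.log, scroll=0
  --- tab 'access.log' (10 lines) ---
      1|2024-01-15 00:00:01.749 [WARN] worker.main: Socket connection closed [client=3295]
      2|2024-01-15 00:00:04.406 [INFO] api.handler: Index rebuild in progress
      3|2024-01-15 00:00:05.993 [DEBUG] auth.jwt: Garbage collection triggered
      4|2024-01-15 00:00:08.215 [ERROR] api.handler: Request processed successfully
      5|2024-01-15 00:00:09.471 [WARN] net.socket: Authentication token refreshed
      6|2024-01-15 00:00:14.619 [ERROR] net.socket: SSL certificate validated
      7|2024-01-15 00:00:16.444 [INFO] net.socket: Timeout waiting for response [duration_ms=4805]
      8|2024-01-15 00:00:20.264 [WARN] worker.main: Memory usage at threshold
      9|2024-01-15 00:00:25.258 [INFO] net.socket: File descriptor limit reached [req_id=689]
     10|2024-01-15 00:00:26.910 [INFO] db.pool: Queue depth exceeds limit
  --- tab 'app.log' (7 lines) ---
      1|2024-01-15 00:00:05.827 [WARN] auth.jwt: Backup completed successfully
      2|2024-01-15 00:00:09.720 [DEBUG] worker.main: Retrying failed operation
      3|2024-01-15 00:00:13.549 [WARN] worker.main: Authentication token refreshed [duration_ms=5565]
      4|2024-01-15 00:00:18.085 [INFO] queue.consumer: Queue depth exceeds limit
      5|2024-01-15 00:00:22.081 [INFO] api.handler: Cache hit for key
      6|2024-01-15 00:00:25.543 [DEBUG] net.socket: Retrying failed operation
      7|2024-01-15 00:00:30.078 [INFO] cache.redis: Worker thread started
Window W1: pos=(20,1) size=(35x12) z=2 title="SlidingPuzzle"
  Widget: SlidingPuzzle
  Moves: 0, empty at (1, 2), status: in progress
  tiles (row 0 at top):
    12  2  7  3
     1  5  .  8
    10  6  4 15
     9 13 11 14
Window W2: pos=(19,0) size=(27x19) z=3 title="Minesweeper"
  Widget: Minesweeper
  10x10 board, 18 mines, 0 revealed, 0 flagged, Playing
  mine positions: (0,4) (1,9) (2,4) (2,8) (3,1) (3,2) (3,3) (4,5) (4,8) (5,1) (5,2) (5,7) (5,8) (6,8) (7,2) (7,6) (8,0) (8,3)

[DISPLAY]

───────┃■■■■■■■■■■               ┃        ┃
2024-01┃■■■■■■■■■■               ┃        ┃
2024-01┃■■■■■■■■■■               ┃        ┃
2024-01┃■■■■■■■■■■               ┃        ┃
2024-01┃■■■■■■■■■■               ┃        ┃
2024-01┃■■■■■■■■■■               ┃        ┃
2024-01┃■■■■■■■■■■               ┃        ┃
2024-01┃■■■■■■■■■■               ┃        ┃
2024-01┃■■■■■■■■■■               ┃━━━━━━━━┛
2024-01┃                         ┃         
2024-01┃                         ┃         
       ┃                         ┃         
       ┃                         ┃         
       ┃                         ┃         


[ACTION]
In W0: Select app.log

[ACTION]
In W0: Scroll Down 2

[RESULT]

───────┃■■■■■■■■■■               ┃        ┃
2024-01┃■■■■■■■■■■               ┃        ┃
2024-01┃■■■■■■■■■■               ┃        ┃
2024-01┃■■■■■■■■■■               ┃        ┃
2024-01┃■■■■■■■■■■               ┃        ┃
2024-01┃■■■■■■■■■■               ┃        ┃
       ┃■■■■■■■■■■               ┃        ┃
       ┃■■■■■■■■■■               ┃        ┃
       ┃■■■■■■■■■■               ┃━━━━━━━━┛
       ┃                         ┃         
       ┃                         ┃         
       ┃                         ┃         
       ┃                         ┃         
       ┃                         ┃         


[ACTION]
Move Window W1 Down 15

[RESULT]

───────┃■■■■■■■■■■               ┃         
2024-01┃■■■■■■■■■■               ┃         
2024-01┃■■■■■■■■■■               ┃━━━━━━━━┓
2024-01┃■■■■■■■■■■               ┃        ┃
2024-01┃■■■■■■■■■■               ┃────────┨
2024-01┃■■■■■■■■■■               ┃        ┃
       ┃■■■■■■■■■■               ┃        ┃
       ┃■■■■■■■■■■               ┃        ┃
       ┃■■■■■■■■■■               ┃        ┃
       ┃                         ┃        ┃
       ┃                         ┃        ┃
       ┃                         ┃        ┃
       ┃                         ┃        ┃
       ┃                         ┃━━━━━━━━┛


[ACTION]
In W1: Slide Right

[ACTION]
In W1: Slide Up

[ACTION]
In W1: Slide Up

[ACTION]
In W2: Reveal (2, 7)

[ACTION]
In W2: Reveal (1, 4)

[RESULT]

───────┃■■■■2■■■■■               ┃         
2024-01┃■■■■■■■1■■               ┃         
2024-01┃■■■■■■■■■■               ┃━━━━━━━━┓
2024-01┃■■■■■■■■■■               ┃        ┃
2024-01┃■■■■■■■■■■               ┃────────┨
2024-01┃■■■■■■■■■■               ┃        ┃
       ┃■■■■■■■■■■               ┃        ┃
       ┃■■■■■■■■■■               ┃        ┃
       ┃■■■■■■■■■■               ┃        ┃
       ┃                         ┃        ┃
       ┃                         ┃        ┃
       ┃                         ┃        ┃
       ┃                         ┃        ┃
       ┃                         ┃━━━━━━━━┛


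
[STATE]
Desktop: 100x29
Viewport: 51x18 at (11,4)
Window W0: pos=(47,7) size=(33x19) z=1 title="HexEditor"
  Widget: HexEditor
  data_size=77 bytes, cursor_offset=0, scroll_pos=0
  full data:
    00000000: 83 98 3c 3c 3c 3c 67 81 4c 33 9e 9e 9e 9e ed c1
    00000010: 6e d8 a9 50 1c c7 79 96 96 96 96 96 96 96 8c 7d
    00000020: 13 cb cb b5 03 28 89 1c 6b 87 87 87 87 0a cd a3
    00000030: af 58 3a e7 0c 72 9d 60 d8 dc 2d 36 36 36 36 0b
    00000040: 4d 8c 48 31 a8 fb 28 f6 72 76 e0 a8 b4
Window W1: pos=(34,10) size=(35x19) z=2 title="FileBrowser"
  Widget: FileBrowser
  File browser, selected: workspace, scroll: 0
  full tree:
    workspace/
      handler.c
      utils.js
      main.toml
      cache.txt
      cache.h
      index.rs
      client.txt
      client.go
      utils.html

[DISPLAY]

                                                   
                                                   
                                                   
                                    ┏━━━━━━━━━━━━━━
                                    ┃ HexEditor    
                                    ┠──────────────
                       ┏━━━━━━━━━━━━━━━━━━━━━━━━━━━
                       ┃ FileBrowser               
                       ┠───────────────────────────
                       ┃> [-] workspace/           
                       ┃    handler.c              
                       ┃    utils.js               
                       ┃    main.toml              
                       ┃    cache.txt              
                       ┃    cache.h                
                       ┃    index.rs               
                       ┃    client.txt             
                       ┃    client.go              


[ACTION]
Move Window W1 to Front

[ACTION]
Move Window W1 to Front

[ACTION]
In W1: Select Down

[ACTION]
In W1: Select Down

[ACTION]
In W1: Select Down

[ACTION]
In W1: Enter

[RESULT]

                                                   
                                                   
                                                   
                                    ┏━━━━━━━━━━━━━━
                                    ┃ HexEditor    
                                    ┠──────────────
                       ┏━━━━━━━━━━━━━━━━━━━━━━━━━━━
                       ┃ FileBrowser               
                       ┠───────────────────────────
                       ┃  [-] workspace/           
                       ┃    handler.c              
                       ┃    utils.js               
                       ┃  > main.toml              
                       ┃    cache.txt              
                       ┃    cache.h                
                       ┃    index.rs               
                       ┃    client.txt             
                       ┃    client.go              


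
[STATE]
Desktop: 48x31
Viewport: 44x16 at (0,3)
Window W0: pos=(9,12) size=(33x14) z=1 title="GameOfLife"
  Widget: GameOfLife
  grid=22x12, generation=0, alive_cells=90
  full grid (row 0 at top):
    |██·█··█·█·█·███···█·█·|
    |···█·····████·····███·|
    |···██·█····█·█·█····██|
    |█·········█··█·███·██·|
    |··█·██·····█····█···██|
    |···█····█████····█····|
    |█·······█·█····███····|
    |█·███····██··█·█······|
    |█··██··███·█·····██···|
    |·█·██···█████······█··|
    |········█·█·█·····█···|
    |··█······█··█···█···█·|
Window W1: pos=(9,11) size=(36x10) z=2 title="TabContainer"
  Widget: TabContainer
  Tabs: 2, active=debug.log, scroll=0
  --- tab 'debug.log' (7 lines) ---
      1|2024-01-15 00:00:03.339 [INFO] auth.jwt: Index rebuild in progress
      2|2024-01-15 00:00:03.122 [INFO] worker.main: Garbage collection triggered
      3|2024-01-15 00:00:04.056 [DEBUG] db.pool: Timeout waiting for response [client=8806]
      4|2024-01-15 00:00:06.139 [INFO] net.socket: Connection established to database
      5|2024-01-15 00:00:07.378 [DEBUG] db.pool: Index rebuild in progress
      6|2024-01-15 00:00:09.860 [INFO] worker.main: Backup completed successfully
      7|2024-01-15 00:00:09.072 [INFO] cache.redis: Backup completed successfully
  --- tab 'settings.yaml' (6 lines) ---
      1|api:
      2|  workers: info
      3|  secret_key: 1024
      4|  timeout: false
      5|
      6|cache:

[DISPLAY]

                                            
                                            
                                            
                                            
                                            
                                            
                                            
                                            
         ┏━━━━━━━━━━━━━━━━━━━━━━━━━━━━━━━━━━
         ┃ TabContainer                     
         ┠──────────────────────────────────
         ┃[debug.log]│ settings.yaml        
         ┃──────────────────────────────────
         ┃2024-01-15 00:00:03.339 [INFO] aut
         ┃2024-01-15 00:00:03.122 [INFO] wor
         ┃2024-01-15 00:00:04.056 [DEBUG] db


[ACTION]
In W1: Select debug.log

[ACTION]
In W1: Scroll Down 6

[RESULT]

                                            
                                            
                                            
                                            
                                            
                                            
                                            
                                            
         ┏━━━━━━━━━━━━━━━━━━━━━━━━━━━━━━━━━━
         ┃ TabContainer                     
         ┠──────────────────────────────────
         ┃[debug.log]│ settings.yaml        
         ┃──────────────────────────────────
         ┃2024-01-15 00:00:09.072 [INFO] cac
         ┃                                  
         ┃                                  


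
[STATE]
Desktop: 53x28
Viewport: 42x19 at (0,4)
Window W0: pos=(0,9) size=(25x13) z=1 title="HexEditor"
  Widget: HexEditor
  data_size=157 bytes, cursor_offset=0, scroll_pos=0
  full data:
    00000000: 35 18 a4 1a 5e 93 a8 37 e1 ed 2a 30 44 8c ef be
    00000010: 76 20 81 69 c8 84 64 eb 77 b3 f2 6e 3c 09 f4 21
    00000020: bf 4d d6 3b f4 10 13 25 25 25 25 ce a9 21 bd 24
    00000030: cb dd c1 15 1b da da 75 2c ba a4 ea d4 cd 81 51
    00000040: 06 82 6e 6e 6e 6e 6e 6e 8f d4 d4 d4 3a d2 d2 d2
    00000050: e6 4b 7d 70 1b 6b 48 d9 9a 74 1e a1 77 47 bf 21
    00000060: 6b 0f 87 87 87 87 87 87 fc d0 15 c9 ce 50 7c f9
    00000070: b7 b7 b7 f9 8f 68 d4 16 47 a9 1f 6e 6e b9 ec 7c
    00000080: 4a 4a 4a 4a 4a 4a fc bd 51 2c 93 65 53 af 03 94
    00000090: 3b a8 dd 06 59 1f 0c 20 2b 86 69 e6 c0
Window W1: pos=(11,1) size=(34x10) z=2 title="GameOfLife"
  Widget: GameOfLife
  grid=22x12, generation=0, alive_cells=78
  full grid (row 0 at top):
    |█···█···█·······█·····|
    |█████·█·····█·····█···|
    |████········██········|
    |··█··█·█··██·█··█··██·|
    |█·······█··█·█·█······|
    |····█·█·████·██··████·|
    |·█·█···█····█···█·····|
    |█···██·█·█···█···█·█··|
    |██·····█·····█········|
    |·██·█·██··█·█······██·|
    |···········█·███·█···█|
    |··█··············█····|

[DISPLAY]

           ┃Gen: 0                        
           ┃··█··█·█··██·█··█··██·        
           ┃█·······█··█·█·█······        
           ┃····█·█·████·██··████·        
           ┃·█·█···█····█···█·····        
┏━━━━━━━━━━┃█···██·█·█···█···█·█··        
┃ HexEditor┗━━━━━━━━━━━━━━━━━━━━━━━━━━━━━━
┠───────────────────────┨                 
┃00000000  35 18 a4 1a 5┃                 
┃00000010  76 20 81 69 c┃                 
┃00000020  bf 4d d6 3b f┃                 
┃00000030  cb dd c1 15 1┃                 
┃00000040  06 82 6e 6e 6┃                 
┃00000050  e6 4b 7d 70 1┃                 
┃00000060  6b 0f 87 87 8┃                 
┃00000070  b7 b7 b7 f9 8┃                 
┃00000080  4a 4a 4a 4a 4┃                 
┗━━━━━━━━━━━━━━━━━━━━━━━┛                 
                                          


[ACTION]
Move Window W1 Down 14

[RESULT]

                                          
                                          
                                          
                                          
                                          
┏━━━━━━━━━━━━━━━━━━━━━━━┓                 
┃ HexEditor             ┃                 
┠───────────────────────┨                 
┃00000000  35 18 a4 1a 5┃                 
┃00000010  76 20 81 69 c┃                 
┃00000020  bf 4d d6 3b f┃                 
┃00000030  ┏━━━━━━━━━━━━━━━━━━━━━━━━━━━━━━
┃00000040  ┃ GameOfLife                   
┃00000050  ┠──────────────────────────────
┃00000060  ┃Gen: 0                        
┃00000070  ┃··█··█·█··██·█··█··██·        
┃00000080  ┃█·······█··█·█·█······        
┗━━━━━━━━━━┃····█·█·████·██··████·        
           ┃·█·█···█····█···█·····        


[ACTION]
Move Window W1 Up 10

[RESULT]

                                          
           ┏━━━━━━━━━━━━━━━━━━━━━━━━━━━━━━
           ┃ GameOfLife                   
           ┠──────────────────────────────
           ┃Gen: 0                        
┏━━━━━━━━━━┃··█··█·█··██·█··█··██·        
┃ HexEditor┃█·······█··█·█·█······        
┠──────────┃····█·█·████·██··████·        
┃00000000  ┃·█·█···█····█···█·····        
┃00000010  ┃█···██·█·█···█···█·█··        
┃00000020  ┗━━━━━━━━━━━━━━━━━━━━━━━━━━━━━━
┃00000030  cb dd c1 15 1┃                 
┃00000040  06 82 6e 6e 6┃                 
┃00000050  e6 4b 7d 70 1┃                 
┃00000060  6b 0f 87 87 8┃                 
┃00000070  b7 b7 b7 f9 8┃                 
┃00000080  4a 4a 4a 4a 4┃                 
┗━━━━━━━━━━━━━━━━━━━━━━━┛                 
                                          


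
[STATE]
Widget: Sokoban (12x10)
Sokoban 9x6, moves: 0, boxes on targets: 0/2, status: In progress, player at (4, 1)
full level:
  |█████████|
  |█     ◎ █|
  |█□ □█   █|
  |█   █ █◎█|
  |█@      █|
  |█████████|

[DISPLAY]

█████████   
█     ◎ █   
█□ □█   █   
█   █ █◎█   
█@      █   
█████████   
Moves: 0  0/
            
            
            


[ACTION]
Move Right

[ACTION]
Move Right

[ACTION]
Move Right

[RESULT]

█████████   
█     ◎ █   
█□ □█   █   
█   █ █◎█   
█   @   █   
█████████   
Moves: 3  0/
            
            
            


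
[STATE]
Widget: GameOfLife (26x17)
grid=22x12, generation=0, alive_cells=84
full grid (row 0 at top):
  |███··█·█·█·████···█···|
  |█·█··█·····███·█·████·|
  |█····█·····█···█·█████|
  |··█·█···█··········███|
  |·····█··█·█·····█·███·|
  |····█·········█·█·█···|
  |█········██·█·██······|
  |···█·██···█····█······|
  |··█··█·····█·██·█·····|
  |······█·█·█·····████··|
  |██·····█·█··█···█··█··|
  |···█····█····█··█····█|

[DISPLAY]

Gen: 0                    
███··█·█·█·████···█···    
█·█··█·····███·█·████·    
█····█·····█···█·█████    
··█·█···█··········███    
·····█··█·█·····█·███·    
····█·········█·█·█···    
█········██·█·██······    
···█·██···█····█······    
··█··█·····█·██·█·····    
······█·█·█·····████··    
██·····█·█··█···█··█··    
···█····█····█··█····█    
                          
                          
                          
                          


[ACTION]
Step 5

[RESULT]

Gen: 5                    
···············█·██···    
······█········█······    
····██·██·······███···    
···██·██········█·█···    
···██·█········███····    
···███·······██·██····    
····█·······█·█·█·····    
···········██·█··██···    
·············█··█··█··    
················█·█·█·    
················█·█·█·    
···············█··██··    
                          
                          
                          
                          


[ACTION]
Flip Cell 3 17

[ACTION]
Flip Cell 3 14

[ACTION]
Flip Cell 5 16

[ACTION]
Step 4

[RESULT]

Gen: 9                    
······················    
·······█··············    
···█···█··············    
···█····█·····█·······    
···█··········███·····    
···█···█········███···    
····██·······██····█··    
···············███··█·    
···········████···█·█·    
············██·····███    
················█·█·█·    
················████··    
                          
                          
                          
                          


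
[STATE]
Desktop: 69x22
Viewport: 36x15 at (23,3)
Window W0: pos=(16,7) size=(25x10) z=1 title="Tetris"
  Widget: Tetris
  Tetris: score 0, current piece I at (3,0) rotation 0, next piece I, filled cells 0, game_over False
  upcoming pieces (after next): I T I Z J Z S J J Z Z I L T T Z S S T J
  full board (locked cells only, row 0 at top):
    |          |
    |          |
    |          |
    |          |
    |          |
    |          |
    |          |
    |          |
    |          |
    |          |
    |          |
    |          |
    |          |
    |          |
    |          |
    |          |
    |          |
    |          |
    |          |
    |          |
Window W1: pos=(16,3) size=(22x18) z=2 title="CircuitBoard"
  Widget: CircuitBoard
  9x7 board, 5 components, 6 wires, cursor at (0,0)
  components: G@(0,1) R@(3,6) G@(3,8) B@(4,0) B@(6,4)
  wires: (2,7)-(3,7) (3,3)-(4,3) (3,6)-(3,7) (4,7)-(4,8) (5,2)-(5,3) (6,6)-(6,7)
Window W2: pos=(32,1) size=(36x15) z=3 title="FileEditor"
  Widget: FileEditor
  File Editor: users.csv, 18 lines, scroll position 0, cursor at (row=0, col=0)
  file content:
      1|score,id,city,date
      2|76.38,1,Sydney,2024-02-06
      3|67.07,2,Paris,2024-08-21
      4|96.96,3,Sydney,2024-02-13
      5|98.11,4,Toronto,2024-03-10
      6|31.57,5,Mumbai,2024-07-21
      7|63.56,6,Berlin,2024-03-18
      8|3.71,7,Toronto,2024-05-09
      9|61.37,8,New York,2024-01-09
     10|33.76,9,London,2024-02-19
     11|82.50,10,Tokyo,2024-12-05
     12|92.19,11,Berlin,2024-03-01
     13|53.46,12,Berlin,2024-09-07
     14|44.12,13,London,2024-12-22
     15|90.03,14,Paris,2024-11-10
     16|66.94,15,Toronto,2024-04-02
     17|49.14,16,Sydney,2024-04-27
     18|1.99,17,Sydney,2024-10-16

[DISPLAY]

━━━━━━━━━┠──────────────────────────
itBoard  ┃█core,id,city,date        
─────────┃76.38,1,Sydney,2024-02-06 
 2 3 4 5 ┃67.07,2,Paris,2024-08-21  
  G      ┃96.96,3,Sydney,2024-02-13 
         ┃98.11,4,Toronto,2024-03-10
         ┃31.57,5,Mumbai,2024-07-21 
         ┃63.56,6,Berlin,2024-03-18 
         ┃3.71,7,Toronto,2024-05-09 
         ┃61.37,8,New York,2024-01-0
         ┃33.76,9,London,2024-02-19 
         ┃82.50,10,Tokyo,2024-12-05 
         ┗━━━━━━━━━━━━━━━━━━━━━━━━━━
              ┃━━┛                  
      · ─ ·   ┃                     


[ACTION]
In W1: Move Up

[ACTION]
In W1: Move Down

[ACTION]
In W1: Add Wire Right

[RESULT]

━━━━━━━━━┠──────────────────────────
itBoard  ┃█core,id,city,date        
─────────┃76.38,1,Sydney,2024-02-06 
 2 3 4 5 ┃67.07,2,Paris,2024-08-21  
  G      ┃96.96,3,Sydney,2024-02-13 
         ┃98.11,4,Toronto,2024-03-10
─ ·      ┃31.57,5,Mumbai,2024-07-21 
         ┃63.56,6,Berlin,2024-03-18 
         ┃3.71,7,Toronto,2024-05-09 
         ┃61.37,8,New York,2024-01-0
         ┃33.76,9,London,2024-02-19 
         ┃82.50,10,Tokyo,2024-12-05 
         ┗━━━━━━━━━━━━━━━━━━━━━━━━━━
              ┃━━┛                  
      · ─ ·   ┃                     


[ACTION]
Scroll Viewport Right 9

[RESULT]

┠──────────────────────────────────┨
┃█core,id,city,date               ▲┃
┃76.38,1,Sydney,2024-02-06        █┃
┃67.07,2,Paris,2024-08-21         ░┃
┃96.96,3,Sydney,2024-02-13        ░┃
┃98.11,4,Toronto,2024-03-10       ░┃
┃31.57,5,Mumbai,2024-07-21        ░┃
┃63.56,6,Berlin,2024-03-18        ░┃
┃3.71,7,Toronto,2024-05-09        ░┃
┃61.37,8,New York,2024-01-09      ░┃
┃33.76,9,London,2024-02-19        ░┃
┃82.50,10,Tokyo,2024-12-05        ▼┃
┗━━━━━━━━━━━━━━━━━━━━━━━━━━━━━━━━━━┛
     ┃━━┛                           
 ·   ┃                              


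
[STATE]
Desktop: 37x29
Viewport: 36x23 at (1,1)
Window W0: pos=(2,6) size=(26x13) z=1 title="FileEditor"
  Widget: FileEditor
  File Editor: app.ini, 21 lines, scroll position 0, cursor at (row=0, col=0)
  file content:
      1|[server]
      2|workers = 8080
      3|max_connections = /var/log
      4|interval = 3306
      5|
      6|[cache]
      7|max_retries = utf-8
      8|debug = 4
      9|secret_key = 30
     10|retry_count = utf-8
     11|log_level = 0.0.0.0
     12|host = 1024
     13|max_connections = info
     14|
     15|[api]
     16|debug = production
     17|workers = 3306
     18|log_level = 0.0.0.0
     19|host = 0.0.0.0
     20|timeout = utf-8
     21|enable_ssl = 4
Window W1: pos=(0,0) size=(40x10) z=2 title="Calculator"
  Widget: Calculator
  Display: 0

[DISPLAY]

 Calculator                         
────────────────────────────────────
                                    
┌───┬───┬───┬───┐                   
│ 7 │ 8 │ 9 │ ÷ │                   
├───┼───┼───┼───┤                   
│ 4 │ 5 │ 6 │ × │                   
└───┴───┴───┴───┘                   
━━━━━━━━━━━━━━━━━━━━━━━━━━━━━━━━━━━━
 ┃workers = 8080         █┃         
 ┃max_connections = /var/░┃         
 ┃interval = 3306        ░┃         
 ┃                       ░┃         
 ┃[cache]                ░┃         
 ┃max_retries = utf-8    ░┃         
 ┃debug = 4              ░┃         
 ┃secret_key = 30        ▼┃         
 ┗━━━━━━━━━━━━━━━━━━━━━━━━┛         
                                    
                                    
                                    
                                    
                                    


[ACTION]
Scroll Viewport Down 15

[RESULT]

├───┼───┼───┼───┤                   
│ 4 │ 5 │ 6 │ × │                   
└───┴───┴───┴───┘                   
━━━━━━━━━━━━━━━━━━━━━━━━━━━━━━━━━━━━
 ┃workers = 8080         █┃         
 ┃max_connections = /var/░┃         
 ┃interval = 3306        ░┃         
 ┃                       ░┃         
 ┃[cache]                ░┃         
 ┃max_retries = utf-8    ░┃         
 ┃debug = 4              ░┃         
 ┃secret_key = 30        ▼┃         
 ┗━━━━━━━━━━━━━━━━━━━━━━━━┛         
                                    
                                    
                                    
                                    
                                    
                                    
                                    
                                    
                                    
                                    


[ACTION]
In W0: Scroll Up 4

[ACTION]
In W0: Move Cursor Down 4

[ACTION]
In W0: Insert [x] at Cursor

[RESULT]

├───┼───┼───┼───┤                   
│ 4 │ 5 │ 6 │ × │                   
└───┴───┴───┴───┘                   
━━━━━━━━━━━━━━━━━━━━━━━━━━━━━━━━━━━━
 ┃workers = 8080         █┃         
 ┃max_connections = /var/░┃         
 ┃interval = 3306        ░┃         
 ┃x█                     ░┃         
 ┃[cache]                ░┃         
 ┃max_retries = utf-8    ░┃         
 ┃debug = 4              ░┃         
 ┃secret_key = 30        ▼┃         
 ┗━━━━━━━━━━━━━━━━━━━━━━━━┛         
                                    
                                    
                                    
                                    
                                    
                                    
                                    
                                    
                                    
                                    
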